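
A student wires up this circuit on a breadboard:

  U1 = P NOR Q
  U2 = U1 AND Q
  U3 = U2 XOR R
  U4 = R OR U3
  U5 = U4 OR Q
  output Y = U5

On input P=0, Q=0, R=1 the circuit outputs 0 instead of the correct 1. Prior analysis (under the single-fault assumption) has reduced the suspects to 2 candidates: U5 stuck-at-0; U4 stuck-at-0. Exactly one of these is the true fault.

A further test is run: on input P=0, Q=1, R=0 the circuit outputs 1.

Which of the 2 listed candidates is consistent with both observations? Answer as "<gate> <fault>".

Evaluate each candidate on input P=0, Q=1, R=0:
  U5 stuck-at-0: U1=0, U2=0, U3=0, U4=0, U5=0 [stuck-at-0] → 0 — eliminated
  U4 stuck-at-0: U1=0, U2=0, U3=0, U4=0 [stuck-at-0], U5=1 → 1 — matches
Only U4 stuck-at-0 reproduces the observed 1.

U4 stuck-at-0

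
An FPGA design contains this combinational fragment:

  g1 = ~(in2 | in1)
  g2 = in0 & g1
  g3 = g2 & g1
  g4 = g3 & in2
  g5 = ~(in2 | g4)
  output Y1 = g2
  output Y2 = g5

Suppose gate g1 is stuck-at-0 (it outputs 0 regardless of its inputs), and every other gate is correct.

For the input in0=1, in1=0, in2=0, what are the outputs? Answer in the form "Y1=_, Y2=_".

Propagate with g1 forced: g1=0 [stuck-at-0], g2=0, g3=0, g4=0, g5=1.
So the outputs are Y1=0, Y2=1. (Without the fault they would be Y1=1, Y2=1.)

Y1=0, Y2=1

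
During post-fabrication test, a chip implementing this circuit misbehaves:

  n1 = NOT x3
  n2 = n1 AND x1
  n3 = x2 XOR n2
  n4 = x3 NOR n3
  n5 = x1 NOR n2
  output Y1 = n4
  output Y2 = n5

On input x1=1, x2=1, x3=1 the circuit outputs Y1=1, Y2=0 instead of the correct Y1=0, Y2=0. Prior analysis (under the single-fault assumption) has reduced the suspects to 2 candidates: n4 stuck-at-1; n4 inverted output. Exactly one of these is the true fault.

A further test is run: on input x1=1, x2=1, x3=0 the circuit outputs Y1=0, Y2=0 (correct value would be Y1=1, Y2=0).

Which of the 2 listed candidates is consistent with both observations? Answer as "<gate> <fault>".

n4 inverted output

Evaluate each candidate on input x1=1, x2=1, x3=0:
  n4 stuck-at-1: n1=1, n2=1, n3=0, n4=1 [stuck-at-1], n5=0 → Y1=1, Y2=0 — eliminated
  n4 inverted output: n1=1, n2=1, n3=0, n4=0 [inverted output], n5=0 → Y1=0, Y2=0 — matches
Only n4 inverted output reproduces the observed Y1=0, Y2=0.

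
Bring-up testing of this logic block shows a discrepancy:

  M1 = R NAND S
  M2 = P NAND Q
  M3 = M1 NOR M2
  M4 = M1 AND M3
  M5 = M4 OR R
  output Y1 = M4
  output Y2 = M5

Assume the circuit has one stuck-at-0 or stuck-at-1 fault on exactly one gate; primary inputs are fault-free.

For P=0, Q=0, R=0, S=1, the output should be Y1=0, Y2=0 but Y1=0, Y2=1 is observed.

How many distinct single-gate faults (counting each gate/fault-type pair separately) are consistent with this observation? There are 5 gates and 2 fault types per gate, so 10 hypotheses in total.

1

Fault-free: M1=1, M2=1, M3=0, M4=0, M5=0 → Y1=0, Y2=0. Observed Y1=0, Y2=1.
  M1 stuck-at-0: output Y1=0, Y2=0 ✗
  M1 stuck-at-1: output Y1=0, Y2=0 ✗
  M2 stuck-at-0: output Y1=0, Y2=0 ✗
  M2 stuck-at-1: output Y1=0, Y2=0 ✗
  M3 stuck-at-0: output Y1=0, Y2=0 ✗
  M3 stuck-at-1: output Y1=1, Y2=1 ✗
  M4 stuck-at-0: output Y1=0, Y2=0 ✗
  M4 stuck-at-1: output Y1=1, Y2=1 ✗
  M5 stuck-at-0: output Y1=0, Y2=0 ✗
  M5 stuck-at-1: output Y1=0, Y2=1 ✓
Consistent faults: {M5 stuck-at-1} — 1 in all.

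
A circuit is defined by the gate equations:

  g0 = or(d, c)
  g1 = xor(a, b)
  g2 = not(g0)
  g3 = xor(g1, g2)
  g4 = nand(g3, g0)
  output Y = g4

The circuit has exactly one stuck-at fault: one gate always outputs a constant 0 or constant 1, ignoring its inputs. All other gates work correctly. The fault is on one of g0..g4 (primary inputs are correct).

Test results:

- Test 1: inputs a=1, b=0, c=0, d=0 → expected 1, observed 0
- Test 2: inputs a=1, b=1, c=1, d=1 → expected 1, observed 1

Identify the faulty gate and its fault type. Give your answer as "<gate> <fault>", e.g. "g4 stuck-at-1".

Fault-free values for test 1 (a=1, b=0, c=0, d=0): g0=0, g1=1, g2=1, g3=0, g4=1, giving Y=1. Observed 0.
Test 1: faults giving observed 0 are {g0 stuck-at-1, g4 stuck-at-0}.
Test 2 (a=1, b=1, c=1, d=1): fault-free g0=1, g1=0, g2=0, g3=0, g4=1 → 1; observed 1. Eliminates g4 stuck-at-0.
Only g0 stuck-at-1 is consistent with every test.

g0 stuck-at-1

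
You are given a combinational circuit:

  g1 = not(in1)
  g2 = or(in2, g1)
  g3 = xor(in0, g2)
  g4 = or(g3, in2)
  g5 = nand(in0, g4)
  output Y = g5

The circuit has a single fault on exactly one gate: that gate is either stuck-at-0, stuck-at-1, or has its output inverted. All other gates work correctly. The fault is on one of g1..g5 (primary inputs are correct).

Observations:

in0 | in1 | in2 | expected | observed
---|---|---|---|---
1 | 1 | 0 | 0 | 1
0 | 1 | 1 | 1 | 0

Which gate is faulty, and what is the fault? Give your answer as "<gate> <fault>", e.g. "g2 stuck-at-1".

g5 inverted output

Fault-free values for test 1 (in0=1, in1=1, in2=0): g1=0, g2=0, g3=1, g4=1, g5=0, giving Y=0. Observed 1.
Test 1: faults giving observed 1 are {g1 stuck-at-1, g1 inverted output, g2 stuck-at-1, g2 inverted output, g3 stuck-at-0, g3 inverted output, g4 stuck-at-0, g4 inverted output, g5 stuck-at-1, g5 inverted output}.
Test 2 (in0=0, in1=1, in2=1): fault-free g1=0, g2=1, g3=1, g4=1, g5=1 → 1; observed 0. Eliminates g1 stuck-at-1, g1 inverted output, g2 stuck-at-1, g2 inverted output, g3 stuck-at-0, g3 inverted output, g4 stuck-at-0, g4 inverted output, g5 stuck-at-1.
Only g5 inverted output is consistent with every test.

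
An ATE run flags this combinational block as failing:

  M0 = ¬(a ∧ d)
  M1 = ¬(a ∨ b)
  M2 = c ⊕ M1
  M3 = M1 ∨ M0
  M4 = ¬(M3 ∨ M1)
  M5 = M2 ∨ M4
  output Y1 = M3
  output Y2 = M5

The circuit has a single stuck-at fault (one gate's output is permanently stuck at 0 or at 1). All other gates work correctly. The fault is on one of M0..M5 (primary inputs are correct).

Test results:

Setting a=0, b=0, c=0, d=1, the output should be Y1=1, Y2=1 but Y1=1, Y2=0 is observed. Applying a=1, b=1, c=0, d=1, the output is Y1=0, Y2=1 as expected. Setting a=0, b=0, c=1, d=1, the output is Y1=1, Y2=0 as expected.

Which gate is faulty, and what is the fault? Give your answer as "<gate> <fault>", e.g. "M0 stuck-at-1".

Fault-free values for test 1 (a=0, b=0, c=0, d=1): M0=1, M1=1, M2=1, M3=1, M4=0, M5=1, giving Y1=1, Y2=1. Observed Y1=1, Y2=0.
Test 1: faults giving observed Y1=1, Y2=0 are {M1 stuck-at-0, M2 stuck-at-0, M5 stuck-at-0}.
Test 2 (a=1, b=1, c=0, d=1): fault-free M0=0, M1=0, M2=0, M3=0, M4=1, M5=1 → Y1=0, Y2=1; observed Y1=0, Y2=1. Eliminates M5 stuck-at-0.
Test 3 (a=0, b=0, c=1, d=1): fault-free M0=1, M1=1, M2=0, M3=1, M4=0, M5=0 → Y1=1, Y2=0; observed Y1=1, Y2=0. Eliminates M1 stuck-at-0.
Only M2 stuck-at-0 is consistent with every test.

M2 stuck-at-0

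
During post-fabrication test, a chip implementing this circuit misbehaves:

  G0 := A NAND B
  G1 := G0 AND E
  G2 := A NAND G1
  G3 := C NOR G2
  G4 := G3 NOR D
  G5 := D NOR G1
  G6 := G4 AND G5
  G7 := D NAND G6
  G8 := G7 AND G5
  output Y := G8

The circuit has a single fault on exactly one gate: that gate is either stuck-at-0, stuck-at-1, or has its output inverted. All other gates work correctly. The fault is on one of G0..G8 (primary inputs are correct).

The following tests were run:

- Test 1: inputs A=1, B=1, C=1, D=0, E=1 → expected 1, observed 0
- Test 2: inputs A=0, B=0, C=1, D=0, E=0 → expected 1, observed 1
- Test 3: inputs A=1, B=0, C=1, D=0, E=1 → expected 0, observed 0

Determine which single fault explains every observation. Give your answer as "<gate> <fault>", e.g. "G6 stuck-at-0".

G0 stuck-at-1

Fault-free values for test 1 (A=1, B=1, C=1, D=0, E=1): G0=0, G1=0, G2=1, G3=0, G4=1, G5=1, G6=1, G7=1, G8=1, giving Y=1. Observed 0.
Test 1: faults giving observed 0 are {G0 stuck-at-1, G0 inverted output, G1 stuck-at-1, G1 inverted output, G5 stuck-at-0, G5 inverted output, G7 stuck-at-0, G7 inverted output, G8 stuck-at-0, G8 inverted output}.
Test 2 (A=0, B=0, C=1, D=0, E=0): fault-free G0=1, G1=0, G2=1, G3=0, G4=1, G5=1, G6=1, G7=1, G8=1 → 1; observed 1. Eliminates G1 stuck-at-1, G1 inverted output, G5 stuck-at-0, G5 inverted output, G7 stuck-at-0, G7 inverted output, G8 stuck-at-0, G8 inverted output.
Test 3 (A=1, B=0, C=1, D=0, E=1): fault-free G0=1, G1=1, G2=0, G3=0, G4=1, G5=0, G6=0, G7=1, G8=0 → 0; observed 0. Eliminates G0 inverted output.
Only G0 stuck-at-1 is consistent with every test.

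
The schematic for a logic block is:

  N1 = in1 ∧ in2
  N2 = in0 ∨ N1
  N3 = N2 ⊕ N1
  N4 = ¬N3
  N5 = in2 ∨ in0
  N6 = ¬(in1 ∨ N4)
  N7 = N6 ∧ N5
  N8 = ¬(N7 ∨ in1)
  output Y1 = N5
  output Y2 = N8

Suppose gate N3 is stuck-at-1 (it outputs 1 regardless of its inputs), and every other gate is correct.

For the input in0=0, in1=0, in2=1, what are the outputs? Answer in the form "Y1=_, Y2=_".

Y1=1, Y2=0

Propagate with N3 forced: N1=0, N2=0, N3=1 [stuck-at-1], N4=0, N5=1, N6=1, N7=1, N8=0.
So the outputs are Y1=1, Y2=0. (Without the fault they would be Y1=1, Y2=1.)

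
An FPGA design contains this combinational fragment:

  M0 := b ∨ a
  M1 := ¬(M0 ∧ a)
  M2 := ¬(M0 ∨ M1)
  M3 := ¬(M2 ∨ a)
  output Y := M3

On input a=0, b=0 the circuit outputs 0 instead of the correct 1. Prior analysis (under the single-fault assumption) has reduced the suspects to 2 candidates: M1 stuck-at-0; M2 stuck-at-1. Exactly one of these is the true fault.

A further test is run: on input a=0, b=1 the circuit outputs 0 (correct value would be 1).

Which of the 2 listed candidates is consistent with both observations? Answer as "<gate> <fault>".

Evaluate each candidate on input a=0, b=1:
  M1 stuck-at-0: M0=1, M1=0 [stuck-at-0], M2=0, M3=1 → 1 — eliminated
  M2 stuck-at-1: M0=1, M1=1, M2=1 [stuck-at-1], M3=0 → 0 — matches
Only M2 stuck-at-1 reproduces the observed 0.

M2 stuck-at-1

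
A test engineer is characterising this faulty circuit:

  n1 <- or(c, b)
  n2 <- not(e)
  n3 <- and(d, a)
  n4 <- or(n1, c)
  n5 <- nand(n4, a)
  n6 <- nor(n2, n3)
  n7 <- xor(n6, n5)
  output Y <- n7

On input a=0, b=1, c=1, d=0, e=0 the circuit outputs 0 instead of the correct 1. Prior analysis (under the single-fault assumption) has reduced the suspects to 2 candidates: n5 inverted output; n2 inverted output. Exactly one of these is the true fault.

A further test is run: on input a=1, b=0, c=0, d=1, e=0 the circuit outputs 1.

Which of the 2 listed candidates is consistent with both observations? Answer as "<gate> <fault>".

n2 inverted output

Evaluate each candidate on input a=1, b=0, c=0, d=1, e=0:
  n5 inverted output: n1=0, n2=1, n3=1, n4=0, n5=0 [inverted output], n6=0, n7=0 → 0 — eliminated
  n2 inverted output: n1=0, n2=0 [inverted output], n3=1, n4=0, n5=1, n6=0, n7=1 → 1 — matches
Only n2 inverted output reproduces the observed 1.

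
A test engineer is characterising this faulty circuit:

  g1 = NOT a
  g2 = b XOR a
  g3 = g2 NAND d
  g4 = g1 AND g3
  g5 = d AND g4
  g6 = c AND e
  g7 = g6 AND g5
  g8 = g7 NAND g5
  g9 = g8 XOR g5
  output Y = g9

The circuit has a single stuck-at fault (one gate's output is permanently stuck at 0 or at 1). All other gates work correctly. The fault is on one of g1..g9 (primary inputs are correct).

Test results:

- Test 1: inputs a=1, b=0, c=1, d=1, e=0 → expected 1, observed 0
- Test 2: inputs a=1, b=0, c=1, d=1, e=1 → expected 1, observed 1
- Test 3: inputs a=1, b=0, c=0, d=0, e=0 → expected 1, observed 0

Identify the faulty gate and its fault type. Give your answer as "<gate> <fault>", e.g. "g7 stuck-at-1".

Fault-free values for test 1 (a=1, b=0, c=1, d=1, e=0): g1=0, g2=1, g3=0, g4=0, g5=0, g6=0, g7=0, g8=1, g9=1, giving Y=1. Observed 0.
Test 1: faults giving observed 0 are {g4 stuck-at-1, g5 stuck-at-1, g8 stuck-at-0, g9 stuck-at-0}.
Test 2 (a=1, b=0, c=1, d=1, e=1): fault-free g1=0, g2=1, g3=0, g4=0, g5=0, g6=1, g7=0, g8=1, g9=1 → 1; observed 1. Eliminates g8 stuck-at-0, g9 stuck-at-0.
Test 3 (a=1, b=0, c=0, d=0, e=0): fault-free g1=0, g2=1, g3=1, g4=0, g5=0, g6=0, g7=0, g8=1, g9=1 → 1; observed 0. Eliminates g4 stuck-at-1.
Only g5 stuck-at-1 is consistent with every test.

g5 stuck-at-1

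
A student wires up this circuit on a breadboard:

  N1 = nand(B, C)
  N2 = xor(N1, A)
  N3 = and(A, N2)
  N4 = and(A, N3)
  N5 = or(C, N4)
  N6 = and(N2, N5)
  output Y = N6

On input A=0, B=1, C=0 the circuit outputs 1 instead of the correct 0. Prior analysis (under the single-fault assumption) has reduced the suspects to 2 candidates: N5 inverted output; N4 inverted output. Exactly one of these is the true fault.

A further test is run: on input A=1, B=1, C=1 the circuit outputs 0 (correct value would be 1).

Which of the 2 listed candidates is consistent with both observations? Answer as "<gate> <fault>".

Evaluate each candidate on input A=1, B=1, C=1:
  N5 inverted output: N1=0, N2=1, N3=1, N4=1, N5=0 [inverted output], N6=0 → 0 — matches
  N4 inverted output: N1=0, N2=1, N3=1, N4=0 [inverted output], N5=1, N6=1 → 1 — eliminated
Only N5 inverted output reproduces the observed 0.

N5 inverted output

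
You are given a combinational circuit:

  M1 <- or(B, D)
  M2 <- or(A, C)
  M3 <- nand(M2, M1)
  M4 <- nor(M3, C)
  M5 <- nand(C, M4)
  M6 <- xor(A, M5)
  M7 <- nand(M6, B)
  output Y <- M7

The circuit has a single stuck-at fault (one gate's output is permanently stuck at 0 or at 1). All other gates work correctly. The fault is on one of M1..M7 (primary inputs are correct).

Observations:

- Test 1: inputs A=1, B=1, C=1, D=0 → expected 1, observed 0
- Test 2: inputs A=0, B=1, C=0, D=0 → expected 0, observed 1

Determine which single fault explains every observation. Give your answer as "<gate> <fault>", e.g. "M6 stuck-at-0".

Fault-free values for test 1 (A=1, B=1, C=1, D=0): M1=1, M2=1, M3=0, M4=0, M5=1, M6=0, M7=1, giving Y=1. Observed 0.
Test 1: faults giving observed 0 are {M4 stuck-at-1, M5 stuck-at-0, M6 stuck-at-1, M7 stuck-at-0}.
Test 2 (A=0, B=1, C=0, D=0): fault-free M1=1, M2=0, M3=1, M4=0, M5=1, M6=1, M7=0 → 0; observed 1. Eliminates M4 stuck-at-1, M6 stuck-at-1, M7 stuck-at-0.
Only M5 stuck-at-0 is consistent with every test.

M5 stuck-at-0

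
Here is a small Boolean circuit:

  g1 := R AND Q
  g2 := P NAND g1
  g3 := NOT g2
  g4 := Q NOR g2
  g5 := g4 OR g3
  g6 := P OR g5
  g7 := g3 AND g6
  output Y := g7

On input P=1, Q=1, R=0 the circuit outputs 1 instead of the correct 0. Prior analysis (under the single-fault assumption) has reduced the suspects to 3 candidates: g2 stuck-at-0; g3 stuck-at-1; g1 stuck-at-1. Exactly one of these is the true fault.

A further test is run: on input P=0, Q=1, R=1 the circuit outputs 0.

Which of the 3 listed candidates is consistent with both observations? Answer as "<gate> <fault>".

Evaluate each candidate on input P=0, Q=1, R=1:
  g2 stuck-at-0: g1=1, g2=0 [stuck-at-0], g3=1, g4=0, g5=1, g6=1, g7=1 → 1 — eliminated
  g3 stuck-at-1: g1=1, g2=1, g3=1 [stuck-at-1], g4=0, g5=1, g6=1, g7=1 → 1 — eliminated
  g1 stuck-at-1: g1=1 [stuck-at-1], g2=1, g3=0, g4=0, g5=0, g6=0, g7=0 → 0 — matches
Only g1 stuck-at-1 reproduces the observed 0.

g1 stuck-at-1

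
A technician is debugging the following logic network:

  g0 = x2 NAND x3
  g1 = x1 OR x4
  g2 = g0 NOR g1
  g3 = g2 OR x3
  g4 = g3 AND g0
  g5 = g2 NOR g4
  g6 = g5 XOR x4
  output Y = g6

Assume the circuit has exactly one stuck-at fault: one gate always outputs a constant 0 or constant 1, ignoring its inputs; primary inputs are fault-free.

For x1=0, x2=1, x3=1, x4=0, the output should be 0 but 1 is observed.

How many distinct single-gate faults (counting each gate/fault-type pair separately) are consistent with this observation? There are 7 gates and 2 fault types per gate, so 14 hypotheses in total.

Fault-free: g0=0, g1=0, g2=1, g3=1, g4=0, g5=0, g6=0 → 0. Observed 1.
  g0 stuck-at-0: output 0 ✗
  g0 stuck-at-1: output 0 ✗
  g1 stuck-at-0: output 0 ✗
  g1 stuck-at-1: output 1 ✓
  g2 stuck-at-0: output 1 ✓
  g2 stuck-at-1: output 0 ✗
  g3 stuck-at-0: output 0 ✗
  g3 stuck-at-1: output 0 ✗
  g4 stuck-at-0: output 0 ✗
  g4 stuck-at-1: output 0 ✗
  g5 stuck-at-0: output 0 ✗
  g5 stuck-at-1: output 1 ✓
  g6 stuck-at-0: output 0 ✗
  g6 stuck-at-1: output 1 ✓
Consistent faults: {g1 stuck-at-1, g2 stuck-at-0, g5 stuck-at-1, g6 stuck-at-1} — 4 in all.

4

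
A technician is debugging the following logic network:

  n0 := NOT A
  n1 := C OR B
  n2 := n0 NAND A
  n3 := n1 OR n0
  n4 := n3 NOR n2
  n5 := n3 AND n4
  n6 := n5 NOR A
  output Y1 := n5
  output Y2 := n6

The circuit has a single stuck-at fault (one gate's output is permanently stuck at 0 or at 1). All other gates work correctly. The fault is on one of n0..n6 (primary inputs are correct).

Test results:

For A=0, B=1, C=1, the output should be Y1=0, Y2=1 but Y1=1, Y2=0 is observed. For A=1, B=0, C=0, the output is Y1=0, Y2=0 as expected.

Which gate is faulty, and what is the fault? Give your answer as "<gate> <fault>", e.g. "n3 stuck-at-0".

n4 stuck-at-1

Fault-free values for test 1 (A=0, B=1, C=1): n0=1, n1=1, n2=1, n3=1, n4=0, n5=0, n6=1, giving Y1=0, Y2=1. Observed Y1=1, Y2=0.
Test 1: faults giving observed Y1=1, Y2=0 are {n4 stuck-at-1, n5 stuck-at-1}.
Test 2 (A=1, B=0, C=0): fault-free n0=0, n1=0, n2=1, n3=0, n4=0, n5=0, n6=0 → Y1=0, Y2=0; observed Y1=0, Y2=0. Eliminates n5 stuck-at-1.
Only n4 stuck-at-1 is consistent with every test.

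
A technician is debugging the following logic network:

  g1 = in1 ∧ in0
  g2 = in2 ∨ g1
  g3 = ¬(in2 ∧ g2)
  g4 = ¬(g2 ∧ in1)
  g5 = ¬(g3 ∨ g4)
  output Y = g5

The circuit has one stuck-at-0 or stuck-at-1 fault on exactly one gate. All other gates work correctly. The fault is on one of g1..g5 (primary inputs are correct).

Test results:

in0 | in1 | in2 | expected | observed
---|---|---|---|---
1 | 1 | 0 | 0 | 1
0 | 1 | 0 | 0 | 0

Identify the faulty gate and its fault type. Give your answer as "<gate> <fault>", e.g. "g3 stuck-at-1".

g3 stuck-at-0

Fault-free values for test 1 (in0=1, in1=1, in2=0): g1=1, g2=1, g3=1, g4=0, g5=0, giving Y=0. Observed 1.
Test 1: faults giving observed 1 are {g3 stuck-at-0, g5 stuck-at-1}.
Test 2 (in0=0, in1=1, in2=0): fault-free g1=0, g2=0, g3=1, g4=1, g5=0 → 0; observed 0. Eliminates g5 stuck-at-1.
Only g3 stuck-at-0 is consistent with every test.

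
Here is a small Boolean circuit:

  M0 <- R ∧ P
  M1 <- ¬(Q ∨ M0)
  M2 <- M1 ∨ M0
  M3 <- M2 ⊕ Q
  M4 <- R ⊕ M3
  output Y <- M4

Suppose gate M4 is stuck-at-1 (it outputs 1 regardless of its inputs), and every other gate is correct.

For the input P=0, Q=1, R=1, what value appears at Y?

Propagate with M4 forced: M0=0, M1=0, M2=0, M3=1, M4=1 [stuck-at-1].
So Y = 1. (Without the fault it would be 0.)

1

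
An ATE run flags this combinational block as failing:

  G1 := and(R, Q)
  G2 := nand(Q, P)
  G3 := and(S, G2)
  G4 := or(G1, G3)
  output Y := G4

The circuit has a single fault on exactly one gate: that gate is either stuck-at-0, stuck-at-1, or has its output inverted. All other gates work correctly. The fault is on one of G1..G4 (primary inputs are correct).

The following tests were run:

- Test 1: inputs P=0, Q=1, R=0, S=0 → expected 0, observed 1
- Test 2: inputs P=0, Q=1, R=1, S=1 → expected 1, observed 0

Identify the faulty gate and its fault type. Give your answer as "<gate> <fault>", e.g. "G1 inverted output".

G4 inverted output

Fault-free values for test 1 (P=0, Q=1, R=0, S=0): G1=0, G2=1, G3=0, G4=0, giving Y=0. Observed 1.
Test 1: faults giving observed 1 are {G1 stuck-at-1, G1 inverted output, G3 stuck-at-1, G3 inverted output, G4 stuck-at-1, G4 inverted output}.
Test 2 (P=0, Q=1, R=1, S=1): fault-free G1=1, G2=1, G3=1, G4=1 → 1; observed 0. Eliminates G1 stuck-at-1, G1 inverted output, G3 stuck-at-1, G3 inverted output, G4 stuck-at-1.
Only G4 inverted output is consistent with every test.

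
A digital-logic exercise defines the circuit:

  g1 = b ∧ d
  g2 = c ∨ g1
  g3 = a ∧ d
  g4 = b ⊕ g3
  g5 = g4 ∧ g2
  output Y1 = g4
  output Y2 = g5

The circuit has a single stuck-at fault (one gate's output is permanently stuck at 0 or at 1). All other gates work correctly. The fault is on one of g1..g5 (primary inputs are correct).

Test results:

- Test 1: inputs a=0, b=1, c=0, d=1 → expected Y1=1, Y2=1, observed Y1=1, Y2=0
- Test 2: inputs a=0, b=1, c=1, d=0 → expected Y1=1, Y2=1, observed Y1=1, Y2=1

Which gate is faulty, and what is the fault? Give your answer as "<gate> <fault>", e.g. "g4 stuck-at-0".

g1 stuck-at-0

Fault-free values for test 1 (a=0, b=1, c=0, d=1): g1=1, g2=1, g3=0, g4=1, g5=1, giving Y1=1, Y2=1. Observed Y1=1, Y2=0.
Test 1: faults giving observed Y1=1, Y2=0 are {g1 stuck-at-0, g2 stuck-at-0, g5 stuck-at-0}.
Test 2 (a=0, b=1, c=1, d=0): fault-free g1=0, g2=1, g3=0, g4=1, g5=1 → Y1=1, Y2=1; observed Y1=1, Y2=1. Eliminates g2 stuck-at-0, g5 stuck-at-0.
Only g1 stuck-at-0 is consistent with every test.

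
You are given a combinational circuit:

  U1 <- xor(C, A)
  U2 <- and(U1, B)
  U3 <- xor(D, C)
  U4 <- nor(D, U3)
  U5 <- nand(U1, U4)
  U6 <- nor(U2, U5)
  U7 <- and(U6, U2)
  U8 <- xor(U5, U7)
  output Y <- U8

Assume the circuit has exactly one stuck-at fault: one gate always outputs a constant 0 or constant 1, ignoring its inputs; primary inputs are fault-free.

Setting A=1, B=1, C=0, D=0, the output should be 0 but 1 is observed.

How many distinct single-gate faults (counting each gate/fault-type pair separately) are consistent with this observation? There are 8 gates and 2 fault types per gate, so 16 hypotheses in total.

7

Fault-free: U1=1, U2=1, U3=0, U4=1, U5=0, U6=0, U7=0, U8=0 → 0. Observed 1.
  U1: stuck-at-0 ✓; others ✗
  U2: none of the 2 fault types match ✗
  U3: stuck-at-1 ✓; others ✗
  U4: stuck-at-0 ✓; others ✗
  U5: stuck-at-1 ✓; others ✗
  U6: stuck-at-1 ✓; others ✗
  U7: stuck-at-1 ✓; others ✗
  U8: stuck-at-1 ✓; others ✗
Consistent faults: {U1 stuck-at-0, U3 stuck-at-1, U4 stuck-at-0, U5 stuck-at-1, U6 stuck-at-1, U7 stuck-at-1, U8 stuck-at-1} — 7 in all.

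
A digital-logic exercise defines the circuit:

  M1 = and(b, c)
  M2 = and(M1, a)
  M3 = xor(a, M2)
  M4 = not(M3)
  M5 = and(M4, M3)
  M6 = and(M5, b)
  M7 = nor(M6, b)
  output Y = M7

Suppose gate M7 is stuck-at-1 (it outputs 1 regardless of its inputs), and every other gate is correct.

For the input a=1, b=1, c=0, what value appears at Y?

1

Propagate with M7 forced: M1=0, M2=0, M3=1, M4=0, M5=0, M6=0, M7=1 [stuck-at-1].
So Y = 1. (Without the fault it would be 0.)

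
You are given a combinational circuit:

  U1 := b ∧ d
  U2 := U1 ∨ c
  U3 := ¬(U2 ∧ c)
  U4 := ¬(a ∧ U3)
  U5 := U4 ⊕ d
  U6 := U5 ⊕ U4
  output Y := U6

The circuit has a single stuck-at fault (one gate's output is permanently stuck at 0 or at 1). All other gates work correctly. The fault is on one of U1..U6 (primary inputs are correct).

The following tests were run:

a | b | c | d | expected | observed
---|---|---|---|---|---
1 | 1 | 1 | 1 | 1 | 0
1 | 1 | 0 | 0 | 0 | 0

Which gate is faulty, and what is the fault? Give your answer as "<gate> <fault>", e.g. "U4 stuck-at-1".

Fault-free values for test 1 (a=1, b=1, c=1, d=1): U1=1, U2=1, U3=0, U4=1, U5=0, U6=1, giving Y=1. Observed 0.
Test 1: faults giving observed 0 are {U5 stuck-at-1, U6 stuck-at-0}.
Test 2 (a=1, b=1, c=0, d=0): fault-free U1=0, U2=0, U3=1, U4=0, U5=0, U6=0 → 0; observed 0. Eliminates U5 stuck-at-1.
Only U6 stuck-at-0 is consistent with every test.

U6 stuck-at-0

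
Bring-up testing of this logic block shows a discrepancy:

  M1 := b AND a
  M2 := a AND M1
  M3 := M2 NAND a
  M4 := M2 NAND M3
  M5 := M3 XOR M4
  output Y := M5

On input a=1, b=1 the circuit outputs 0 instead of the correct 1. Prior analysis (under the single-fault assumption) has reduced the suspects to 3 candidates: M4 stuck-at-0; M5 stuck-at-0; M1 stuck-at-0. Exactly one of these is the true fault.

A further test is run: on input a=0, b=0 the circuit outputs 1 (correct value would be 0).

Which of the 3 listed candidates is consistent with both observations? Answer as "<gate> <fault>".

Evaluate each candidate on input a=0, b=0:
  M4 stuck-at-0: M1=0, M2=0, M3=1, M4=0 [stuck-at-0], M5=1 → 1 — matches
  M5 stuck-at-0: M1=0, M2=0, M3=1, M4=1, M5=0 [stuck-at-0] → 0 — eliminated
  M1 stuck-at-0: M1=0 [stuck-at-0], M2=0, M3=1, M4=1, M5=0 → 0 — eliminated
Only M4 stuck-at-0 reproduces the observed 1.

M4 stuck-at-0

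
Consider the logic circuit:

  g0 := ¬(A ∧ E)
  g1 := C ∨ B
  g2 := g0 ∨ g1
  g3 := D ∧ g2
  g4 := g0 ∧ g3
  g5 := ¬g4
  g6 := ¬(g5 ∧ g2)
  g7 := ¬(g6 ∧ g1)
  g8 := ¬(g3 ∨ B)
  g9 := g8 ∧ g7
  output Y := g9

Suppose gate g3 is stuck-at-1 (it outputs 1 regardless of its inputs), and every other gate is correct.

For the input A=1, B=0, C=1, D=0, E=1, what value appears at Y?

0

Propagate with g3 forced: g0=0, g1=1, g2=1, g3=1 [stuck-at-1], g4=0, g5=1, g6=0, g7=1, g8=0, g9=0.
So Y = 0. (Without the fault it would be 1.)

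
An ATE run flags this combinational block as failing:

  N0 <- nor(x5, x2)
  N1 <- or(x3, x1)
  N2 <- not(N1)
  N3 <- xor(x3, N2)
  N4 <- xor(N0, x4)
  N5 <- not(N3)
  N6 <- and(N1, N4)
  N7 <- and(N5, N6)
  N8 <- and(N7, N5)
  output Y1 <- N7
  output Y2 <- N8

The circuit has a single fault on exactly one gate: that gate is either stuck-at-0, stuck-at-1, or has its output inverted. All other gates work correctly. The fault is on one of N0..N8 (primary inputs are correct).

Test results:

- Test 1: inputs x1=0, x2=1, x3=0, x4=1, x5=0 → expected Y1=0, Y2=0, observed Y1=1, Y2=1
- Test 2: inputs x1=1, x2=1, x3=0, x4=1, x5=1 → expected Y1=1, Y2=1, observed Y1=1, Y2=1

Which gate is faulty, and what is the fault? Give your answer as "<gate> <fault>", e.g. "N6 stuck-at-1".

N1 stuck-at-1

Fault-free values for test 1 (x1=0, x2=1, x3=0, x4=1, x5=0): N0=0, N1=0, N2=1, N3=1, N4=1, N5=0, N6=0, N7=0, N8=0, giving Y1=0, Y2=0. Observed Y1=1, Y2=1.
Test 1: faults giving observed Y1=1, Y2=1 are {N1 stuck-at-1, N1 inverted output}.
Test 2 (x1=1, x2=1, x3=0, x4=1, x5=1): fault-free N0=0, N1=1, N2=0, N3=0, N4=1, N5=1, N6=1, N7=1, N8=1 → Y1=1, Y2=1; observed Y1=1, Y2=1. Eliminates N1 inverted output.
Only N1 stuck-at-1 is consistent with every test.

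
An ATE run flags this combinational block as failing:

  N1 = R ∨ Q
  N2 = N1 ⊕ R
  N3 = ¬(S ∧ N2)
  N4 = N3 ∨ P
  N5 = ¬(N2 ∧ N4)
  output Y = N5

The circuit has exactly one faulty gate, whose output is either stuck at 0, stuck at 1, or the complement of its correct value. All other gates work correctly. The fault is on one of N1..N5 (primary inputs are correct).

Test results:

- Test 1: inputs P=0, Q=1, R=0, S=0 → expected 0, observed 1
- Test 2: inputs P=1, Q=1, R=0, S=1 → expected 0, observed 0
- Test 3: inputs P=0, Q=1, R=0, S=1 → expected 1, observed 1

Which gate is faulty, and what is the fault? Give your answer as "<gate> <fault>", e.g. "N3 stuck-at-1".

N3 stuck-at-0

Fault-free values for test 1 (P=0, Q=1, R=0, S=0): N1=1, N2=1, N3=1, N4=1, N5=0, giving Y=0. Observed 1.
Test 1: faults giving observed 1 are {N1 stuck-at-0, N1 inverted output, N2 stuck-at-0, N2 inverted output, N3 stuck-at-0, N3 inverted output, N4 stuck-at-0, N4 inverted output, N5 stuck-at-1, N5 inverted output}.
Test 2 (P=1, Q=1, R=0, S=1): fault-free N1=1, N2=1, N3=0, N4=1, N5=0 → 0; observed 0. Eliminates N1 stuck-at-0, N1 inverted output, N2 stuck-at-0, N2 inverted output, N4 stuck-at-0, N4 inverted output, N5 stuck-at-1, N5 inverted output.
Test 3 (P=0, Q=1, R=0, S=1): fault-free N1=1, N2=1, N3=0, N4=0, N5=1 → 1; observed 1. Eliminates N3 inverted output.
Only N3 stuck-at-0 is consistent with every test.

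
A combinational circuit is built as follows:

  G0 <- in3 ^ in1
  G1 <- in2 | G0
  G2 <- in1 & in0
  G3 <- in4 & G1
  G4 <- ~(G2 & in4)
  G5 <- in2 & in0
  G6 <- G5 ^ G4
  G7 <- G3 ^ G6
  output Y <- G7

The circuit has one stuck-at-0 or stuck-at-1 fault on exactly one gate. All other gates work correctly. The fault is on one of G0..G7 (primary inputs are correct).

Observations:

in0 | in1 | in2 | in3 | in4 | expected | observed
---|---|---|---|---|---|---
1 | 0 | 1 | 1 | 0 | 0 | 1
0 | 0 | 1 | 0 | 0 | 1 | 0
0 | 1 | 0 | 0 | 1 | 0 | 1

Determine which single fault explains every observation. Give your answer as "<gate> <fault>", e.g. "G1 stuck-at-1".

Fault-free values for test 1 (in0=1, in1=0, in2=1, in3=1, in4=0): G0=1, G1=1, G2=0, G3=0, G4=1, G5=1, G6=0, G7=0, giving Y=0. Observed 1.
Test 1: faults giving observed 1 are {G3 stuck-at-1, G4 stuck-at-0, G5 stuck-at-0, G6 stuck-at-1, G7 stuck-at-1}.
Test 2 (in0=0, in1=0, in2=1, in3=0, in4=0): fault-free G0=0, G1=1, G2=0, G3=0, G4=1, G5=0, G6=1, G7=1 → 1; observed 0. Eliminates G5 stuck-at-0, G6 stuck-at-1, G7 stuck-at-1.
Test 3 (in0=0, in1=1, in2=0, in3=0, in4=1): fault-free G0=1, G1=1, G2=0, G3=1, G4=1, G5=0, G6=1, G7=0 → 0; observed 1. Eliminates G3 stuck-at-1.
Only G4 stuck-at-0 is consistent with every test.

G4 stuck-at-0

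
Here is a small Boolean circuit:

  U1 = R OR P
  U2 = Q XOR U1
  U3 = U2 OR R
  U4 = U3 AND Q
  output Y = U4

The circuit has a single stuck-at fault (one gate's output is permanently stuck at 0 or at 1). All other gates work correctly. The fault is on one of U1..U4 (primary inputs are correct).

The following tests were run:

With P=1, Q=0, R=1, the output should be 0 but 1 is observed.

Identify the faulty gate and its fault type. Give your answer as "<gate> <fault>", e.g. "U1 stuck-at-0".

Fault-free values for test 1 (P=1, Q=0, R=1): U1=1, U2=1, U3=1, U4=0, giving Y=0. Observed 1.
Test 1: faults giving observed 1 are {U4 stuck-at-1}.
Only U4 stuck-at-1 is consistent with every test.

U4 stuck-at-1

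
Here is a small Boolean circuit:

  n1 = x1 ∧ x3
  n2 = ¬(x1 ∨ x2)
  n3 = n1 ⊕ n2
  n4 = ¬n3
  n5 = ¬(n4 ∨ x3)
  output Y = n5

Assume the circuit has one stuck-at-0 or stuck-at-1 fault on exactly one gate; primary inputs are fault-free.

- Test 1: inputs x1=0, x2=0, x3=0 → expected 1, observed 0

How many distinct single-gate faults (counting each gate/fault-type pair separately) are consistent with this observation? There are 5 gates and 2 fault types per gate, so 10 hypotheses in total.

Fault-free: n1=0, n2=1, n3=1, n4=0, n5=1 → 1. Observed 0.
  n1 stuck-at-0: output 1 ✗
  n1 stuck-at-1: output 0 ✓
  n2 stuck-at-0: output 0 ✓
  n2 stuck-at-1: output 1 ✗
  n3 stuck-at-0: output 0 ✓
  n3 stuck-at-1: output 1 ✗
  n4 stuck-at-0: output 1 ✗
  n4 stuck-at-1: output 0 ✓
  n5 stuck-at-0: output 0 ✓
  n5 stuck-at-1: output 1 ✗
Consistent faults: {n1 stuck-at-1, n2 stuck-at-0, n3 stuck-at-0, n4 stuck-at-1, n5 stuck-at-0} — 5 in all.

5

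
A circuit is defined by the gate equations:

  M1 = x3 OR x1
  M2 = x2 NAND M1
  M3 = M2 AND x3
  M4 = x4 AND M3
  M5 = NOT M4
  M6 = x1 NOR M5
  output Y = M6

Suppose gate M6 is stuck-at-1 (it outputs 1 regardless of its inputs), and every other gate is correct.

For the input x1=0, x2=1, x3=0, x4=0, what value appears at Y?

1

Propagate with M6 forced: M1=0, M2=1, M3=0, M4=0, M5=1, M6=1 [stuck-at-1].
So Y = 1. (Without the fault it would be 0.)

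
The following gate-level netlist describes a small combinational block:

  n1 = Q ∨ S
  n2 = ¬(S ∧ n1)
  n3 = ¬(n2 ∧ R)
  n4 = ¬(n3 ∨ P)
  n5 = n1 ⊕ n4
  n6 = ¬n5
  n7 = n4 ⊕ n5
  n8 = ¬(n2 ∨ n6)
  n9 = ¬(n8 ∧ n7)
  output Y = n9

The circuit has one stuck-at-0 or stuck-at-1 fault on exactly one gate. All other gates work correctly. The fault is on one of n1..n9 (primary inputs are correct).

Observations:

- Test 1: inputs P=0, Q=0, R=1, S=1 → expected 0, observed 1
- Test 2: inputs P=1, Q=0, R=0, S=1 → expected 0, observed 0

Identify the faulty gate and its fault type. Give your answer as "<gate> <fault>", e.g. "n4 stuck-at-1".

n3 stuck-at-0

Fault-free values for test 1 (P=0, Q=0, R=1, S=1): n1=1, n2=0, n3=1, n4=0, n5=1, n6=0, n7=1, n8=1, n9=0, giving Y=0. Observed 1.
Test 1: faults giving observed 1 are {n1 stuck-at-0, n2 stuck-at-1, n3 stuck-at-0, n4 stuck-at-1, n5 stuck-at-0, n6 stuck-at-1, n7 stuck-at-0, n8 stuck-at-0, n9 stuck-at-1}.
Test 2 (P=1, Q=0, R=0, S=1): fault-free n1=1, n2=0, n3=1, n4=0, n5=1, n6=0, n7=1, n8=1, n9=0 → 0; observed 0. Eliminates n1 stuck-at-0, n2 stuck-at-1, n4 stuck-at-1, n5 stuck-at-0, n6 stuck-at-1, n7 stuck-at-0, n8 stuck-at-0, n9 stuck-at-1.
Only n3 stuck-at-0 is consistent with every test.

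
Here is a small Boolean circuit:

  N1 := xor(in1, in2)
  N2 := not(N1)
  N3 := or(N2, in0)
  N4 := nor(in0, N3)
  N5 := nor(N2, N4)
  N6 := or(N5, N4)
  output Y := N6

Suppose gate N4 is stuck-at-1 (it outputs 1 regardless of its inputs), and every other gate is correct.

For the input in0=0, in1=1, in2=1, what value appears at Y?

1

Propagate with N4 forced: N1=0, N2=1, N3=1, N4=1 [stuck-at-1], N5=0, N6=1.
So Y = 1. (Without the fault it would be 0.)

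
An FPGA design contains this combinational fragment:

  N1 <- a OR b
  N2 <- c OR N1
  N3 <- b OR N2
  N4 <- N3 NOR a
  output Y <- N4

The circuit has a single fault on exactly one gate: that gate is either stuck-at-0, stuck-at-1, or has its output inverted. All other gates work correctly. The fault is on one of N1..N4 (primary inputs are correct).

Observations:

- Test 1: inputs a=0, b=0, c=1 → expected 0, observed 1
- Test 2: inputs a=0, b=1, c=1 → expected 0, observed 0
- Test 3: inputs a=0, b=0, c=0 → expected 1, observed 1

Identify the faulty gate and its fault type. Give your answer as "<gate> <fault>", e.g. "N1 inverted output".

N2 stuck-at-0

Fault-free values for test 1 (a=0, b=0, c=1): N1=0, N2=1, N3=1, N4=0, giving Y=0. Observed 1.
Test 1: faults giving observed 1 are {N2 stuck-at-0, N2 inverted output, N3 stuck-at-0, N3 inverted output, N4 stuck-at-1, N4 inverted output}.
Test 2 (a=0, b=1, c=1): fault-free N1=1, N2=1, N3=1, N4=0 → 0; observed 0. Eliminates N3 stuck-at-0, N3 inverted output, N4 stuck-at-1, N4 inverted output.
Test 3 (a=0, b=0, c=0): fault-free N1=0, N2=0, N3=0, N4=1 → 1; observed 1. Eliminates N2 inverted output.
Only N2 stuck-at-0 is consistent with every test.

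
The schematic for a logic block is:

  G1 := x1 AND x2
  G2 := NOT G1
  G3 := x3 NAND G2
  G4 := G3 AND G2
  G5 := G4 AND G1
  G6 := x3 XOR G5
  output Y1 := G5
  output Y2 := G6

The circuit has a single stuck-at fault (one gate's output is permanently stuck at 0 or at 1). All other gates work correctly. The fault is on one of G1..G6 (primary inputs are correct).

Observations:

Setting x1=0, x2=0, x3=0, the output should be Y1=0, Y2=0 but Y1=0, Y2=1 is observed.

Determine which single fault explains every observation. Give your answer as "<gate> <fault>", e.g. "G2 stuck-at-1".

Fault-free values for test 1 (x1=0, x2=0, x3=0): G1=0, G2=1, G3=1, G4=1, G5=0, G6=0, giving Y1=0, Y2=0. Observed Y1=0, Y2=1.
Test 1: faults giving observed Y1=0, Y2=1 are {G6 stuck-at-1}.
Only G6 stuck-at-1 is consistent with every test.

G6 stuck-at-1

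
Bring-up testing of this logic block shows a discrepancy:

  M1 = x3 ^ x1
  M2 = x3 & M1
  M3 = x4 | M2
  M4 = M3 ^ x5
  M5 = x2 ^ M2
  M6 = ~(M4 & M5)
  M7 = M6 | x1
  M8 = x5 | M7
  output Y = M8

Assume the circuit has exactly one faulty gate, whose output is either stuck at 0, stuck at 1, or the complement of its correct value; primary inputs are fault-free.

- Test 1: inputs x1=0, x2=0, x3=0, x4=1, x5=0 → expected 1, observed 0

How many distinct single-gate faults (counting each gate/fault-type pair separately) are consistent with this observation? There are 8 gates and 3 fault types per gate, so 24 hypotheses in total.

10

Fault-free: M1=0, M2=0, M3=1, M4=1, M5=0, M6=1, M7=1, M8=1 → 1. Observed 0.
  M1: none of the 3 fault types match ✗
  M2: stuck-at-1, inverted output ✓; others ✗
  M3: none of the 3 fault types match ✗
  M4: none of the 3 fault types match ✗
  M5: stuck-at-1, inverted output ✓; others ✗
  M6: stuck-at-0, inverted output ✓; others ✗
  M7: stuck-at-0, inverted output ✓; others ✗
  M8: stuck-at-0, inverted output ✓; others ✗
Consistent faults: {M2 stuck-at-1, M2 inverted output, M5 stuck-at-1, M5 inverted output, M6 stuck-at-0, M6 inverted output, M7 stuck-at-0, M7 inverted output, M8 stuck-at-0, M8 inverted output} — 10 in all.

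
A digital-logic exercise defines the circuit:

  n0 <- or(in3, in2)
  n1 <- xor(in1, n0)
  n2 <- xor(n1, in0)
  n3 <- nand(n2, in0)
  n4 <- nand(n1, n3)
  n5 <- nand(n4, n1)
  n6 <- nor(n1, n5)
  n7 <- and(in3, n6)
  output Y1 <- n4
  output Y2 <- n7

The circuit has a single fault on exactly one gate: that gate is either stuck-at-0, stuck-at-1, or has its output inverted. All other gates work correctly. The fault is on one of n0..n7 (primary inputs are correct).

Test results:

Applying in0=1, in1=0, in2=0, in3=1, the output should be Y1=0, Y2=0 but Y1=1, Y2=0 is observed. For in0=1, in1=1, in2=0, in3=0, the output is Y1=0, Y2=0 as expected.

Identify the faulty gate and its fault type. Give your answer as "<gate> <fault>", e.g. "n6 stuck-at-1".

Fault-free values for test 1 (in0=1, in1=0, in2=0, in3=1): n0=1, n1=1, n2=0, n3=1, n4=0, n5=1, n6=0, n7=0, giving Y1=0, Y2=0. Observed Y1=1, Y2=0.
Test 1: faults giving observed Y1=1, Y2=0 are {n0 stuck-at-0, n0 inverted output, n1 stuck-at-0, n1 inverted output, n2 stuck-at-1, n2 inverted output, n3 stuck-at-0, n3 inverted output, n4 stuck-at-1, n4 inverted output}.
Test 2 (in0=1, in1=1, in2=0, in3=0): fault-free n0=0, n1=1, n2=0, n3=1, n4=0, n5=1, n6=0, n7=0 → Y1=0, Y2=0; observed Y1=0, Y2=0. Eliminates n0 inverted output, n1 stuck-at-0, n1 inverted output, n2 stuck-at-1, n2 inverted output, n3 stuck-at-0, n3 inverted output, n4 stuck-at-1, n4 inverted output.
Only n0 stuck-at-0 is consistent with every test.

n0 stuck-at-0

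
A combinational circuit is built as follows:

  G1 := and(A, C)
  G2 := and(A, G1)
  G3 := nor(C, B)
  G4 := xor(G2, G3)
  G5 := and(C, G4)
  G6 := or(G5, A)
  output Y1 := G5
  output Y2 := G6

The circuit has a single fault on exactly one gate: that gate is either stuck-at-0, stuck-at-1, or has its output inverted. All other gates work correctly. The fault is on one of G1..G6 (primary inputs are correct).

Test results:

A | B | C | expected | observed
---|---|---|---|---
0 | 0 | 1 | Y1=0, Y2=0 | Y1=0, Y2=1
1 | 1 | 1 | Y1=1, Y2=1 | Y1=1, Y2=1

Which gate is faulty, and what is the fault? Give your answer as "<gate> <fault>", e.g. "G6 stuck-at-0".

Fault-free values for test 1 (A=0, B=0, C=1): G1=0, G2=0, G3=0, G4=0, G5=0, G6=0, giving Y1=0, Y2=0. Observed Y1=0, Y2=1.
Test 1: faults giving observed Y1=0, Y2=1 are {G6 stuck-at-1, G6 inverted output}.
Test 2 (A=1, B=1, C=1): fault-free G1=1, G2=1, G3=0, G4=1, G5=1, G6=1 → Y1=1, Y2=1; observed Y1=1, Y2=1. Eliminates G6 inverted output.
Only G6 stuck-at-1 is consistent with every test.

G6 stuck-at-1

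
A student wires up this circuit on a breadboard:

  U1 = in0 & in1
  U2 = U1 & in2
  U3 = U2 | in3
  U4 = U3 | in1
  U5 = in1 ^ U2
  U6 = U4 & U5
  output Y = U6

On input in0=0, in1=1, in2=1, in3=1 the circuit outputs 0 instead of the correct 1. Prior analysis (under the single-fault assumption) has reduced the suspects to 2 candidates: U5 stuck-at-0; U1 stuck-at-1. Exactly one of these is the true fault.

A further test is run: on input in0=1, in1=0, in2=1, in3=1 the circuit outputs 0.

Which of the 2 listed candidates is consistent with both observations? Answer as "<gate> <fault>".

Evaluate each candidate on input in0=1, in1=0, in2=1, in3=1:
  U5 stuck-at-0: U1=0, U2=0, U3=1, U4=1, U5=0 [stuck-at-0], U6=0 → 0 — matches
  U1 stuck-at-1: U1=1 [stuck-at-1], U2=1, U3=1, U4=1, U5=1, U6=1 → 1 — eliminated
Only U5 stuck-at-0 reproduces the observed 0.

U5 stuck-at-0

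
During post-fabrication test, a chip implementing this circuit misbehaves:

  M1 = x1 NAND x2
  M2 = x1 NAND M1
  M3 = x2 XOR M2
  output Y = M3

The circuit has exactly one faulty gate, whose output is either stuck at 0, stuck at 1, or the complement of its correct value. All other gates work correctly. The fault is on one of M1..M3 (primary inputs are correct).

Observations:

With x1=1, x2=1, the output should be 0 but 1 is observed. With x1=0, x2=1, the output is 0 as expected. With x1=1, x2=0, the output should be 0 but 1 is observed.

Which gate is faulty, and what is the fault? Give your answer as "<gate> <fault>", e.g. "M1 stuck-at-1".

Fault-free values for test 1 (x1=1, x2=1): M1=0, M2=1, M3=0, giving Y=0. Observed 1.
Test 1: faults giving observed 1 are {M1 stuck-at-1, M1 inverted output, M2 stuck-at-0, M2 inverted output, M3 stuck-at-1, M3 inverted output}.
Test 2 (x1=0, x2=1): fault-free M1=1, M2=1, M3=0 → 0; observed 0. Eliminates M2 stuck-at-0, M2 inverted output, M3 stuck-at-1, M3 inverted output.
Test 3 (x1=1, x2=0): fault-free M1=1, M2=0, M3=0 → 0; observed 1. Eliminates M1 stuck-at-1.
Only M1 inverted output is consistent with every test.

M1 inverted output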